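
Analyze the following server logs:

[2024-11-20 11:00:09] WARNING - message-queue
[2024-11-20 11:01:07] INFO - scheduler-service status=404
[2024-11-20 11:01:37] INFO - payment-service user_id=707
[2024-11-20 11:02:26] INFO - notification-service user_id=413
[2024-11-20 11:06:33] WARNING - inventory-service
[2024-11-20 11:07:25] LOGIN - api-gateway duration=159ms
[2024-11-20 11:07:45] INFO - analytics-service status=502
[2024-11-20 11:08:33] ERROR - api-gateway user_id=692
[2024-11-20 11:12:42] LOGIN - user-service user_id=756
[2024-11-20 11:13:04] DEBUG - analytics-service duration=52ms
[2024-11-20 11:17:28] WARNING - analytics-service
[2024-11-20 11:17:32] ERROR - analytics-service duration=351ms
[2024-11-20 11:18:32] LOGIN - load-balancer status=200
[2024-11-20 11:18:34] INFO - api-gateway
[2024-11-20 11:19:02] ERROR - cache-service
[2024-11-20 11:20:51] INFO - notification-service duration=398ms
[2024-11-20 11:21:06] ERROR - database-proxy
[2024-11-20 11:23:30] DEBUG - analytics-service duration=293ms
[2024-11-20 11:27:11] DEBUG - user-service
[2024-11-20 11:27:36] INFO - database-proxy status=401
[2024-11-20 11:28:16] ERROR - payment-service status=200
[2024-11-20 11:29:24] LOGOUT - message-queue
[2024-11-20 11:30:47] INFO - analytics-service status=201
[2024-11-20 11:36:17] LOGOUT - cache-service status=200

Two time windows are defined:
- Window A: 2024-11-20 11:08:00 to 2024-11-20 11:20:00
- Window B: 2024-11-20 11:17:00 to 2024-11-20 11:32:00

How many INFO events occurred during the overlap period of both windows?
1

To find overlap events:

1. Window A: 2024-11-20 11:08:00 to 2024-11-20 11:20:00
2. Window B: 2024-11-20 11:17:00 to 2024-11-20 11:32:00
3. Overlap period: 2024-11-20 11:17:00 to 2024-11-20 11:20:00
4. Count INFO events in overlap: 1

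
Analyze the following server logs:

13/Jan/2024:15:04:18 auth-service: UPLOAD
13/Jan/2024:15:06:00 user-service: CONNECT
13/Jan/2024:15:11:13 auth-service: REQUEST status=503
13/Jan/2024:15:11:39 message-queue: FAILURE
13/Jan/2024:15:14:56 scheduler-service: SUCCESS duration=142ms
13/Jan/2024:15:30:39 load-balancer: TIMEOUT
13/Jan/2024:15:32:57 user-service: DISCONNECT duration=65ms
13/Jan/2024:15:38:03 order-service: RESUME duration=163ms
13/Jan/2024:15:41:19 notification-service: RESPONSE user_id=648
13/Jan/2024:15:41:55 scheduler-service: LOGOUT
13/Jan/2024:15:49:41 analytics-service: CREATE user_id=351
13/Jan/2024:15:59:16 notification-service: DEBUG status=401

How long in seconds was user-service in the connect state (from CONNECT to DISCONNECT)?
1617

To calculate state duration:

1. Find CONNECT event for user-service: 13/Jan/2024:15:06:00
2. Find DISCONNECT event for user-service: 13/Jan/2024:15:32:57
3. Calculate duration: 13/Jan/2024:15:32:57 - 13/Jan/2024:15:06:00 = 1617 seconds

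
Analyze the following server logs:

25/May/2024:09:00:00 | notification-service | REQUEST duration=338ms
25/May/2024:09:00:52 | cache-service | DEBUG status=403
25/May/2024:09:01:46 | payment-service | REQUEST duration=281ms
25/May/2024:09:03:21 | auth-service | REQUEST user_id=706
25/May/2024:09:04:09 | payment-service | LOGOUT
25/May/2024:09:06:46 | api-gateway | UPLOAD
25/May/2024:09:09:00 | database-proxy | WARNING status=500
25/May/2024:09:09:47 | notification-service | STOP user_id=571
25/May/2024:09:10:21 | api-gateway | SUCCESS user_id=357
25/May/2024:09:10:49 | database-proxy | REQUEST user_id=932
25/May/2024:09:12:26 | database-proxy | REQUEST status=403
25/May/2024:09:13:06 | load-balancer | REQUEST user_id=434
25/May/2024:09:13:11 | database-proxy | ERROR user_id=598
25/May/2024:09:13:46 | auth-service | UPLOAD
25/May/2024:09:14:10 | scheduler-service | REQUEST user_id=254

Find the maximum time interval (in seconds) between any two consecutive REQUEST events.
448

To find the longest gap:

1. Extract all REQUEST events in chronological order
2. Calculate time differences between consecutive events
3. Find the maximum difference
4. Longest gap: 448 seconds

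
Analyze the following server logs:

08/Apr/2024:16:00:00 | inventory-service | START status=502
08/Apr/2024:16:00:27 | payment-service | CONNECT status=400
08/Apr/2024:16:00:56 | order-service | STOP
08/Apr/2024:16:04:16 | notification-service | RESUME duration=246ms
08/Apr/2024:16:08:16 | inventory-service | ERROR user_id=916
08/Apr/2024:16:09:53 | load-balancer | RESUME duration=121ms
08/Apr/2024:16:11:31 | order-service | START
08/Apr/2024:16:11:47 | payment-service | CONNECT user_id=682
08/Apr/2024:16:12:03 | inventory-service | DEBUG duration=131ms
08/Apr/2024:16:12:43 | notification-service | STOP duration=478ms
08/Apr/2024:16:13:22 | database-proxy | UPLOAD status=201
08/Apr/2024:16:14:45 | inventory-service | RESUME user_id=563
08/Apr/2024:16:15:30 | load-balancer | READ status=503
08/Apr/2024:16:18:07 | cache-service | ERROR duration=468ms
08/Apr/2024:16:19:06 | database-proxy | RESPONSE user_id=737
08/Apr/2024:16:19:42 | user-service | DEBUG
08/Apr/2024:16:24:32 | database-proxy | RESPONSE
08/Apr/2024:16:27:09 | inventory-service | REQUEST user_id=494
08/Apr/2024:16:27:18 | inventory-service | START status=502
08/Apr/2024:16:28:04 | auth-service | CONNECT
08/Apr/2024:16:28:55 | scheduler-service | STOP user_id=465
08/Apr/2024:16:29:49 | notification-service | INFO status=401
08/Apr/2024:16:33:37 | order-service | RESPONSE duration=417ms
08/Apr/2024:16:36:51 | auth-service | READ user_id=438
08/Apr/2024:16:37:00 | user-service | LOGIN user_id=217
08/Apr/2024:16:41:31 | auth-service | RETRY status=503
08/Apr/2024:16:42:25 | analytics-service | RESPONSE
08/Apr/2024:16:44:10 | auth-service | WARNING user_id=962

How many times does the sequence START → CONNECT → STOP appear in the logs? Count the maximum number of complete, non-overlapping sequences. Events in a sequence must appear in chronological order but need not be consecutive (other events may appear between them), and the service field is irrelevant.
3

To count sequences:

1. Look for pattern: START → CONNECT → STOP
2. Greedily scan the log in chronological order, matching each sequence element in turn (ignoring service)
3. Each time the full pattern completes, increment the count and restart matching from the next event
4. Complete non-overlapping sequences found: 3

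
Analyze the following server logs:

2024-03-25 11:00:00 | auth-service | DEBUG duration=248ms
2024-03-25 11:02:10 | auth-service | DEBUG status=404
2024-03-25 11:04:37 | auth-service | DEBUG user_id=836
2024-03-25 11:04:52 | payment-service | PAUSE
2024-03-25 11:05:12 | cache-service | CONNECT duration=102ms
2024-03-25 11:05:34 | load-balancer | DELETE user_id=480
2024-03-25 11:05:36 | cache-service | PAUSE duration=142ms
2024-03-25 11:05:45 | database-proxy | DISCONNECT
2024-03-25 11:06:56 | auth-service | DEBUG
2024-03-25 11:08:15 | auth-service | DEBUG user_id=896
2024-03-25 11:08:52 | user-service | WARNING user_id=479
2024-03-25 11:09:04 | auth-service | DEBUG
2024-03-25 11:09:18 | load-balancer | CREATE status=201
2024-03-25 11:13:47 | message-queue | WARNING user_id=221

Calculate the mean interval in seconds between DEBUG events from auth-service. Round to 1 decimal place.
108.8

To calculate average interval:

1. Find all DEBUG events for auth-service in order
2. Calculate time gaps between consecutive events
3. Compute mean of gaps: 544 / 5 = 108.8 seconds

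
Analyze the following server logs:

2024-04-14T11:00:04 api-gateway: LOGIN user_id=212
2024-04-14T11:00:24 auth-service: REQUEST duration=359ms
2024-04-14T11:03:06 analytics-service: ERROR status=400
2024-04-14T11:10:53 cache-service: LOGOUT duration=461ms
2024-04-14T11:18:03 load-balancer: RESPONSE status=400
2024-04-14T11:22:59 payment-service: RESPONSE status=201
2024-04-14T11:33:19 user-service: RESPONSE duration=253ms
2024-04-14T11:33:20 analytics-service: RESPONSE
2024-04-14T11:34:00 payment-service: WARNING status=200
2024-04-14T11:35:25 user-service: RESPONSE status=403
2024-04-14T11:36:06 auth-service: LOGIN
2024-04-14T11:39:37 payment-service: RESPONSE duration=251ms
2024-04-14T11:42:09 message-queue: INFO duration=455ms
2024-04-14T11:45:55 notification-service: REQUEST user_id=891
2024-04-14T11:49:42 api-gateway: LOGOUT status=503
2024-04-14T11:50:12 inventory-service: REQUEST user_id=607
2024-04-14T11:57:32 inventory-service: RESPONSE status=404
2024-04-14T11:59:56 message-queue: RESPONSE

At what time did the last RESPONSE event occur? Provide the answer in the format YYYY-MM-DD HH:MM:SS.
2024-04-14 11:59:56

To find the last event:

1. Filter for all RESPONSE events
2. Sort by timestamp
3. Select the last one
4. Timestamp: 2024-04-14 11:59:56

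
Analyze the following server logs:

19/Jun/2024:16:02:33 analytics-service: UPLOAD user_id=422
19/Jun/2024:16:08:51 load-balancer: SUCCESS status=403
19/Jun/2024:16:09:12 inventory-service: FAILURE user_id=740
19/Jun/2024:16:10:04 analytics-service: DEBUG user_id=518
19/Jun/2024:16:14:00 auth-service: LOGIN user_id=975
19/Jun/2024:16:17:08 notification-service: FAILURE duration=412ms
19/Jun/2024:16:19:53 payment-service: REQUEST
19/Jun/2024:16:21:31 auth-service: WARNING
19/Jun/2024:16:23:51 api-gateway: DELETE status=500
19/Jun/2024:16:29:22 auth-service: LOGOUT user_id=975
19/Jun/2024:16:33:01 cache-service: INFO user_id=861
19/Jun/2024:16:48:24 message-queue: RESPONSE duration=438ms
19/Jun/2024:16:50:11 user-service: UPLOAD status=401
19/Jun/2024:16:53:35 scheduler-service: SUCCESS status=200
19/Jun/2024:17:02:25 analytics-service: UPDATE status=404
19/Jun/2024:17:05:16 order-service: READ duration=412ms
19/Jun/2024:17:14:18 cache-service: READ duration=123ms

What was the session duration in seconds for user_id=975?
922

To calculate session duration:

1. Find LOGIN event for user_id=975: 19/Jun/2024:16:14:00
2. Find LOGOUT event for user_id=975: 19/Jun/2024:16:29:22
3. Session duration: 19/Jun/2024:16:29:22 - 19/Jun/2024:16:14:00 = 922 seconds (15 minutes)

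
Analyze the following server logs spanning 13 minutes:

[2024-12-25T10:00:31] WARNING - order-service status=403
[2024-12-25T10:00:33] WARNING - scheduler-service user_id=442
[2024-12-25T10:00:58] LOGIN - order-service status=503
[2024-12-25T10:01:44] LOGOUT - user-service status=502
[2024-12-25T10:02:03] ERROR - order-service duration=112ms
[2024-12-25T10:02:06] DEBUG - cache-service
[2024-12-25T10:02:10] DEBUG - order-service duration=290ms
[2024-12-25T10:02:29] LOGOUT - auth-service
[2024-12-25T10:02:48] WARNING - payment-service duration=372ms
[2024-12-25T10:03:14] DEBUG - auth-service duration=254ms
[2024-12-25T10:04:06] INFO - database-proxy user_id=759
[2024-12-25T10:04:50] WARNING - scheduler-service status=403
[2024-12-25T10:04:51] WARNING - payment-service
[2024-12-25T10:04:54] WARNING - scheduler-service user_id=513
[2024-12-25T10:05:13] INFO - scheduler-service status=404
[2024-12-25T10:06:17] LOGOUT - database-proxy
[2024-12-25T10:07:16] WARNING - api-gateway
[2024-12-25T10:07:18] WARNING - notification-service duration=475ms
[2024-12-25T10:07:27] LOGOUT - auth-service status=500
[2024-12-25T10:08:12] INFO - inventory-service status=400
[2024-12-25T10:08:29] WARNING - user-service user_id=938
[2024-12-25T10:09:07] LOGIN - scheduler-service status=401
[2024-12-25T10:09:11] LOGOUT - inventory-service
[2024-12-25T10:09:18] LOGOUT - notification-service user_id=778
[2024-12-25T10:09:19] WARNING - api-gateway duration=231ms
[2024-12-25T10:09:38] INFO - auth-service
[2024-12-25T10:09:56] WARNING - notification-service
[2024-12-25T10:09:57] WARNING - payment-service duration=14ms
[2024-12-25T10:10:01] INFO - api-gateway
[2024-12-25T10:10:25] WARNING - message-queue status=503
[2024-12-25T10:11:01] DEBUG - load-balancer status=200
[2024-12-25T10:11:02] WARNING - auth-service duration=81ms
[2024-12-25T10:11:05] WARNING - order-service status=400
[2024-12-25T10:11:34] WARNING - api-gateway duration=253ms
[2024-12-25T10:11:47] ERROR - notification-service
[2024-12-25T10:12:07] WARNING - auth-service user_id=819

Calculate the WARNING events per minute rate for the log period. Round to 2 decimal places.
1.31

To calculate the rate:

1. Count total WARNING events: 17
2. Total time period: 13 minutes
3. Rate = 17 / 13 = 1.31 events per minute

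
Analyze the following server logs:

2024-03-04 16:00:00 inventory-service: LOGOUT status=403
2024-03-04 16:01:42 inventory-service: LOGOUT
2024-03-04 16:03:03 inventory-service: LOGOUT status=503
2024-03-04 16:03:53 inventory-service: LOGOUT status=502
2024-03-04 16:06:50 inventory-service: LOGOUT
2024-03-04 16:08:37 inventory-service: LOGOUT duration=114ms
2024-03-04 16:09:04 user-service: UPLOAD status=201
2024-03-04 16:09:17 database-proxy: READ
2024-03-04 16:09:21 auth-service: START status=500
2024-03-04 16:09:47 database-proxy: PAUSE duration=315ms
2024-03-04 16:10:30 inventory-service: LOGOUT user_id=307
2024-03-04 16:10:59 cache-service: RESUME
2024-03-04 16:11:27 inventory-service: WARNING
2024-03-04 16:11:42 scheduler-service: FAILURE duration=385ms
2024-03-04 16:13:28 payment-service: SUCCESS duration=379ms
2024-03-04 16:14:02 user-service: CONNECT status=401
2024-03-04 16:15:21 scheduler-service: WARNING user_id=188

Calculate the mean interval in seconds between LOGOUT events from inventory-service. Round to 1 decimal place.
105.0

To calculate average interval:

1. Find all LOGOUT events for inventory-service in order
2. Calculate time gaps between consecutive events
3. Compute mean of gaps: 630 / 6 = 105.0 seconds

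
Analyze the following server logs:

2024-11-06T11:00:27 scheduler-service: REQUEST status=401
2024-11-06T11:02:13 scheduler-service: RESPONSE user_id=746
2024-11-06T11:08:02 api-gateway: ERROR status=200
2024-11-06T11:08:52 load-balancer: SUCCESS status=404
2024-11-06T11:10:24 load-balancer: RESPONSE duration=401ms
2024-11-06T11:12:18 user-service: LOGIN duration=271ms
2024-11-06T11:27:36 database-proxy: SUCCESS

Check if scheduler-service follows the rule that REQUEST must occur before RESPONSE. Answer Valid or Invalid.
Valid

To validate ordering:

1. Required order: REQUEST → RESPONSE
2. Rule: REQUEST must occur before RESPONSE
3. Check actual order of events for scheduler-service
4. Result: Valid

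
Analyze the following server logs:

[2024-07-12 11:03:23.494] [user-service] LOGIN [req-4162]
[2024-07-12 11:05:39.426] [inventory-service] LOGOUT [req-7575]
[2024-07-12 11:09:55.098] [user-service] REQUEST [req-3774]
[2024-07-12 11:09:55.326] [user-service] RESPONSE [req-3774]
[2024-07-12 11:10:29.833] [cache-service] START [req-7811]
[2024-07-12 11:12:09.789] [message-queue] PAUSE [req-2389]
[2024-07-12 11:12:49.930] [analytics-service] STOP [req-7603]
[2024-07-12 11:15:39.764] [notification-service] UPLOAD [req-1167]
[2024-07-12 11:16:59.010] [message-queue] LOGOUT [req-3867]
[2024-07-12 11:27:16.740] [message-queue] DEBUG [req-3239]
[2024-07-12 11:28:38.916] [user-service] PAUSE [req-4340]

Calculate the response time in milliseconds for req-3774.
228

To calculate latency:

1. Find REQUEST with id req-3774: 2024-07-12 11:09:55.098
2. Find RESPONSE with id req-3774: 2024-07-12 11:09:55.326
3. Latency: 2024-07-12 11:09:55.326 - 2024-07-12 11:09:55.098 = 228ms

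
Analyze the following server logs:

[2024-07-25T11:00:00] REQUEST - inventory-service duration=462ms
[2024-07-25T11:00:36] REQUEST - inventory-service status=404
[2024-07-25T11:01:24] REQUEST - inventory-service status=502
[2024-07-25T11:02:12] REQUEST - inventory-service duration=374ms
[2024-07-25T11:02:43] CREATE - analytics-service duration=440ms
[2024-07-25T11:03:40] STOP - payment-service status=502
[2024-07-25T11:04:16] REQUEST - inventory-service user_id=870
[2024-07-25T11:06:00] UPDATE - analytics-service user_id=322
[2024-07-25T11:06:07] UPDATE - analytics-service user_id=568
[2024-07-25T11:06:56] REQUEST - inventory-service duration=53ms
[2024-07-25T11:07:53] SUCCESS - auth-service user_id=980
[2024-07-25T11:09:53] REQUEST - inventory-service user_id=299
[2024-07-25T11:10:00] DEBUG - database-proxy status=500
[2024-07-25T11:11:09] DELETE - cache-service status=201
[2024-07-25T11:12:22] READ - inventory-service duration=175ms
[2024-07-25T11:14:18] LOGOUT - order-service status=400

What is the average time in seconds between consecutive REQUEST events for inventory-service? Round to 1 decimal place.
98.8

To calculate average interval:

1. Find all REQUEST events for inventory-service in order
2. Calculate time gaps between consecutive events
3. Compute mean of gaps: 593 / 6 = 98.8 seconds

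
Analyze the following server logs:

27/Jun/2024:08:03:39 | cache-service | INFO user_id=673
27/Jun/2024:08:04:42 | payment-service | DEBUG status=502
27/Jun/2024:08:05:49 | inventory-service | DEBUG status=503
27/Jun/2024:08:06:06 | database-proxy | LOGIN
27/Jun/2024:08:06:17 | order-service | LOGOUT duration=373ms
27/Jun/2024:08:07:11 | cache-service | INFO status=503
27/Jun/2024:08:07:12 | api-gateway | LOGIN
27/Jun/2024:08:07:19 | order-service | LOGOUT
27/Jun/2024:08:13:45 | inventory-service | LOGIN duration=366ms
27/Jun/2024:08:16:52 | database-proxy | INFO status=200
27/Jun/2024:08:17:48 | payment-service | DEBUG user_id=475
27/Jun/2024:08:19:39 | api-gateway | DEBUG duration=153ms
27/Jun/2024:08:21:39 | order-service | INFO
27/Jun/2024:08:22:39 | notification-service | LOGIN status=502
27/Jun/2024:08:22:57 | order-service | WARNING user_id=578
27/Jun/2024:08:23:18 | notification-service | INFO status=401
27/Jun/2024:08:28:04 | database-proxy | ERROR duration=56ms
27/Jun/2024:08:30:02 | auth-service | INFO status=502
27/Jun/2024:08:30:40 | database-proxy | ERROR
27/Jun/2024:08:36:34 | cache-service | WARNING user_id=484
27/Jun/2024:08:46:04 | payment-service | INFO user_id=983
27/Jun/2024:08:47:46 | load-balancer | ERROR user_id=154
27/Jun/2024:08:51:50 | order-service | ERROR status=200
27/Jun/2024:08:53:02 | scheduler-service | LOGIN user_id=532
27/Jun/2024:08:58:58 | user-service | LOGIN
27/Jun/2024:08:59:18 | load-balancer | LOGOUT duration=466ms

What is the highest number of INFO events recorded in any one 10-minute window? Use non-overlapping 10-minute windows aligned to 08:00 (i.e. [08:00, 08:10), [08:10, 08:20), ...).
2

To find the burst window:

1. Divide the log period into non-overlapping 10-minute windows starting at 08:00
2. Count INFO events in each window
3. Find the window with maximum count
4. Maximum events in a window: 2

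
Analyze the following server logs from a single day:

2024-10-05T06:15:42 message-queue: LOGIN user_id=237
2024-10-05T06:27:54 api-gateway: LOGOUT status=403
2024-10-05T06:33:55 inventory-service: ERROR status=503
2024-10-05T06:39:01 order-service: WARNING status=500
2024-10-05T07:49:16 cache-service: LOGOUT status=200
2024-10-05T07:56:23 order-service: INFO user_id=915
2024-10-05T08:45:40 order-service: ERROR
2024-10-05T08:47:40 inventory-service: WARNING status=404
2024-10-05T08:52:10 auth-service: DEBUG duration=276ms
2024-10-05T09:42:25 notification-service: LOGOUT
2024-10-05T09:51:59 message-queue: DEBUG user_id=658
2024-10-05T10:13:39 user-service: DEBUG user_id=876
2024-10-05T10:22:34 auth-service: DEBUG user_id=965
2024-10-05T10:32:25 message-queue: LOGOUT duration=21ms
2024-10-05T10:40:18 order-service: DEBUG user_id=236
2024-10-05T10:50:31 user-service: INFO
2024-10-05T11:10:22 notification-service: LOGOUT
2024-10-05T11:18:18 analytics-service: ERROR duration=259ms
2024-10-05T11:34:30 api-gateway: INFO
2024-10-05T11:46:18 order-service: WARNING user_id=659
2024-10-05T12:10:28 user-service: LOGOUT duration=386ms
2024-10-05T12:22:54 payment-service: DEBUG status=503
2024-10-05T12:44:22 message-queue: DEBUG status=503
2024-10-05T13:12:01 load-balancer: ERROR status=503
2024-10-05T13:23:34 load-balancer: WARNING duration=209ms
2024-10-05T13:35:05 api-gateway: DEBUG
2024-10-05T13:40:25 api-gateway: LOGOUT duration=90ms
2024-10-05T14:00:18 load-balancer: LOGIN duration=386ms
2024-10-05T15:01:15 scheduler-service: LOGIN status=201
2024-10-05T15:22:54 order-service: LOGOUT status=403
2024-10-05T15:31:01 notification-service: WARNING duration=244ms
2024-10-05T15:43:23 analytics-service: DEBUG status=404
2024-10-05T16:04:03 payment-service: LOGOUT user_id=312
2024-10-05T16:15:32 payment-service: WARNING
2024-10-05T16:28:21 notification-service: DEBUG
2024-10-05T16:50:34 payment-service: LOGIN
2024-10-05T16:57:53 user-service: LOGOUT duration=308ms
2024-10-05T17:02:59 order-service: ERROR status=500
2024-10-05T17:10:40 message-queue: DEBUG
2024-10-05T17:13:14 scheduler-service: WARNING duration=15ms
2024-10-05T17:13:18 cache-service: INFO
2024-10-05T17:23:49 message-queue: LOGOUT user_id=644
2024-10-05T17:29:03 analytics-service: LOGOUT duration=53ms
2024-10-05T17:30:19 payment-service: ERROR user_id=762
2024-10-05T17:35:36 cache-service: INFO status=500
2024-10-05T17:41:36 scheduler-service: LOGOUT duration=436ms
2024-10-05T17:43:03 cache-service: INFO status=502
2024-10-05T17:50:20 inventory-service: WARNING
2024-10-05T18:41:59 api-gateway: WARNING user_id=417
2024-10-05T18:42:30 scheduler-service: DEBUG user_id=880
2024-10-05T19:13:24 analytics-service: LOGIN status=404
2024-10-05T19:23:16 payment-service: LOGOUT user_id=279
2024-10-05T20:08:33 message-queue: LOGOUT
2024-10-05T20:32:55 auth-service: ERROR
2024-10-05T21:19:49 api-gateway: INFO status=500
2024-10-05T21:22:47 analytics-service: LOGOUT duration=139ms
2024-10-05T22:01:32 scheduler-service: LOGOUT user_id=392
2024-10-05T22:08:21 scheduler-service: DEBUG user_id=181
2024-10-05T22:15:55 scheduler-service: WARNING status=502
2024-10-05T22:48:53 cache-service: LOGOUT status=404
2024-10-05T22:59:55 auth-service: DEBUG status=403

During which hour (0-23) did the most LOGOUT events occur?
17

To find the peak hour:

1. Group all LOGOUT events by hour
2. Count events in each hour
3. Find hour with maximum count
4. Peak hour: 17 (with 3 events)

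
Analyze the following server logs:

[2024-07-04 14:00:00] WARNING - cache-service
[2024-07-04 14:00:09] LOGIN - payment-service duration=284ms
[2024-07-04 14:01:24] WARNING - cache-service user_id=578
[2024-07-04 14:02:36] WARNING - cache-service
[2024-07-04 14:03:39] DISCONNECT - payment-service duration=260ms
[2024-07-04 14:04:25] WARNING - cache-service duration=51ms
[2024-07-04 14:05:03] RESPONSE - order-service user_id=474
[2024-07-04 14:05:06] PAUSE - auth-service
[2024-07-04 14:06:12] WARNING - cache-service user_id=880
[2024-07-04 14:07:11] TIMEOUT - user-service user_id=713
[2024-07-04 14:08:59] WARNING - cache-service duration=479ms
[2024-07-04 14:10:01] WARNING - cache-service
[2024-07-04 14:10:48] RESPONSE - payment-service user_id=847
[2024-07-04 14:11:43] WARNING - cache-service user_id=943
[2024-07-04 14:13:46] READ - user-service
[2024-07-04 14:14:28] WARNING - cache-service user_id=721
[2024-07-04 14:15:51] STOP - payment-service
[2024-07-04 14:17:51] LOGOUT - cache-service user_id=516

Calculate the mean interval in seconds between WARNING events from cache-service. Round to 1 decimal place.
108.5

To calculate average interval:

1. Find all WARNING events for cache-service in order
2. Calculate time gaps between consecutive events
3. Compute mean of gaps: 868 / 8 = 108.5 seconds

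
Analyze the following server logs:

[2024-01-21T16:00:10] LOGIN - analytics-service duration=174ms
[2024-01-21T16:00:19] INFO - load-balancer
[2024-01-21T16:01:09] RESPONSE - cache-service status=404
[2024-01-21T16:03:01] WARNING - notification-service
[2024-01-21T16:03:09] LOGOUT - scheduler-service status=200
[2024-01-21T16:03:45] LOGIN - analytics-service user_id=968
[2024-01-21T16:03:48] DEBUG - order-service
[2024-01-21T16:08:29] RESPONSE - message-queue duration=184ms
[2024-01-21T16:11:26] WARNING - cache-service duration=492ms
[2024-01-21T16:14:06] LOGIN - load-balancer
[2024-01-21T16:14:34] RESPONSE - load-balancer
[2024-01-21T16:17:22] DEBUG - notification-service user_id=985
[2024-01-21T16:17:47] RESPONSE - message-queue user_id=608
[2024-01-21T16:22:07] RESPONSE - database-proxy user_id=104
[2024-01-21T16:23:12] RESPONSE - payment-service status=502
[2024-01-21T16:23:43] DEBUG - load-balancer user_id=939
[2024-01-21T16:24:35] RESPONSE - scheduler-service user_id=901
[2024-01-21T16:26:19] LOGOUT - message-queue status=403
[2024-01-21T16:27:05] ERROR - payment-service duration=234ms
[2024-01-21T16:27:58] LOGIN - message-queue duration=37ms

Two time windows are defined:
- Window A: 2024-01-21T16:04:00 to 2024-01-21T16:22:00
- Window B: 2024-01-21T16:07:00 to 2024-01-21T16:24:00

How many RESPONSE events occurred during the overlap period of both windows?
3

To find overlap events:

1. Window A: 2024-01-21T16:04:00 to 2024-01-21T16:22:00
2. Window B: 2024-01-21T16:07:00 to 2024-01-21T16:24:00
3. Overlap period: 2024-01-21T16:07:00 to 2024-01-21T16:22:00
4. Count RESPONSE events in overlap: 3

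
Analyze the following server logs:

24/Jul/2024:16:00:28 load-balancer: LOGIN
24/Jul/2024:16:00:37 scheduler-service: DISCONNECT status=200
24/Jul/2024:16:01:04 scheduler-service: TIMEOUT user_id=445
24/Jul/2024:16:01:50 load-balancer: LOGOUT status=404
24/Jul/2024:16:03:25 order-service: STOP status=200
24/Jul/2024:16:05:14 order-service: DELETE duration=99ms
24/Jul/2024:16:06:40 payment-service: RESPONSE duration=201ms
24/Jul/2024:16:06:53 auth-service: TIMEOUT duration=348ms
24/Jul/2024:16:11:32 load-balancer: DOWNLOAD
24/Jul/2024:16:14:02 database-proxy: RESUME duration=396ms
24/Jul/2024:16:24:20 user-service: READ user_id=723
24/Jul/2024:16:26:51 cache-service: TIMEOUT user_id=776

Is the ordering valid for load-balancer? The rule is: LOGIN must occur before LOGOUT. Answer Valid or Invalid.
Valid

To validate ordering:

1. Required order: LOGIN → LOGOUT
2. Rule: LOGIN must occur before LOGOUT
3. Check actual order of events for load-balancer
4. Result: Valid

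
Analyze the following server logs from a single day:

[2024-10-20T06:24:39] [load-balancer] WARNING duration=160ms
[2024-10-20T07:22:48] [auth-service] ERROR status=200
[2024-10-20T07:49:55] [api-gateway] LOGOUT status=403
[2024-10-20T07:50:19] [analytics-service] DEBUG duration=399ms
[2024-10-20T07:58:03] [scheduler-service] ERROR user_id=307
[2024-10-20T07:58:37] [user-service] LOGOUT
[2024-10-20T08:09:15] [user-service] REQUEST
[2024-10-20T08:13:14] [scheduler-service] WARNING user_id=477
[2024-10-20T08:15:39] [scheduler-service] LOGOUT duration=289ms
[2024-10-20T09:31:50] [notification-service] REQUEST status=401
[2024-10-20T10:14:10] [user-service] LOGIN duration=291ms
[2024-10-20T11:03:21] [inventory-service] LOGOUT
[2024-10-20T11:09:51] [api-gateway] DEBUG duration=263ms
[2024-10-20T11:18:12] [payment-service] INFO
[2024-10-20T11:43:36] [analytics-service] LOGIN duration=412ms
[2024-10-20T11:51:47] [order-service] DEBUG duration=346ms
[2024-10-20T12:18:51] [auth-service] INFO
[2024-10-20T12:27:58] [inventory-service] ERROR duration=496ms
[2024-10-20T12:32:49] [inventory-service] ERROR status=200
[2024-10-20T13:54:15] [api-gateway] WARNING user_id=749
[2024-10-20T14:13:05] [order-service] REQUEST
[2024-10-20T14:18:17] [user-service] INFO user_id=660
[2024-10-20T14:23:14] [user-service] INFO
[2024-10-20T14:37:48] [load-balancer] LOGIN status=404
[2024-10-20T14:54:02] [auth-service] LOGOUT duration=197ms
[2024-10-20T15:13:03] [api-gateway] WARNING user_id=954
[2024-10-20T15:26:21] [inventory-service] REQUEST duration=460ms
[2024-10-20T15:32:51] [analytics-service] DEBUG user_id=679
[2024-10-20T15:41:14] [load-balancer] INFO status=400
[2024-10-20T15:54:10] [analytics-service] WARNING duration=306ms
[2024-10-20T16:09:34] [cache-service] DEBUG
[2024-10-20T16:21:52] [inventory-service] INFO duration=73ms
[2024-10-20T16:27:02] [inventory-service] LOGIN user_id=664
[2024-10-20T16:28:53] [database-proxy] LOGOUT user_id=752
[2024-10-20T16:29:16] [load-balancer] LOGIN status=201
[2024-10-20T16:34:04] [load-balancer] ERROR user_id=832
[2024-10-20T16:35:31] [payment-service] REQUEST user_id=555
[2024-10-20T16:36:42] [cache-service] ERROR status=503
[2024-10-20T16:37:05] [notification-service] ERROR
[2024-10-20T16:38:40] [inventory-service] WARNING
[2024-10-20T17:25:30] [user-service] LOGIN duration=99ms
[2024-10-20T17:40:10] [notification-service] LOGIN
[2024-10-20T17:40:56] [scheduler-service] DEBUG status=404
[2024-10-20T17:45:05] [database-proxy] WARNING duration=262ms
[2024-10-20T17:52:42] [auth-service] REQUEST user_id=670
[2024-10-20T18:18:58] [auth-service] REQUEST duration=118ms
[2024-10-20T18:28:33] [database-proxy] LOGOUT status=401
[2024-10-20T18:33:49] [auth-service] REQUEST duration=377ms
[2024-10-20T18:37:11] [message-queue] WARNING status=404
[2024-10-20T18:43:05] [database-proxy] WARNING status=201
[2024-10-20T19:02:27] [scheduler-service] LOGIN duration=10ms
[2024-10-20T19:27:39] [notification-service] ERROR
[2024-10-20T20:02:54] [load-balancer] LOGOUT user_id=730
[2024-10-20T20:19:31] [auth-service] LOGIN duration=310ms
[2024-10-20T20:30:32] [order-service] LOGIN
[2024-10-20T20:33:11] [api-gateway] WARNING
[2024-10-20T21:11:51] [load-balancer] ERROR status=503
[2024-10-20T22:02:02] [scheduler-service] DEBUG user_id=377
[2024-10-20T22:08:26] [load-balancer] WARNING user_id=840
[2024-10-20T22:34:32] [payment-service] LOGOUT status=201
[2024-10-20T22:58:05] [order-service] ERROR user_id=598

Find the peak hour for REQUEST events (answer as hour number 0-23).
18

To find the peak hour:

1. Group all REQUEST events by hour
2. Count events in each hour
3. Find hour with maximum count
4. Peak hour: 18 (with 2 events)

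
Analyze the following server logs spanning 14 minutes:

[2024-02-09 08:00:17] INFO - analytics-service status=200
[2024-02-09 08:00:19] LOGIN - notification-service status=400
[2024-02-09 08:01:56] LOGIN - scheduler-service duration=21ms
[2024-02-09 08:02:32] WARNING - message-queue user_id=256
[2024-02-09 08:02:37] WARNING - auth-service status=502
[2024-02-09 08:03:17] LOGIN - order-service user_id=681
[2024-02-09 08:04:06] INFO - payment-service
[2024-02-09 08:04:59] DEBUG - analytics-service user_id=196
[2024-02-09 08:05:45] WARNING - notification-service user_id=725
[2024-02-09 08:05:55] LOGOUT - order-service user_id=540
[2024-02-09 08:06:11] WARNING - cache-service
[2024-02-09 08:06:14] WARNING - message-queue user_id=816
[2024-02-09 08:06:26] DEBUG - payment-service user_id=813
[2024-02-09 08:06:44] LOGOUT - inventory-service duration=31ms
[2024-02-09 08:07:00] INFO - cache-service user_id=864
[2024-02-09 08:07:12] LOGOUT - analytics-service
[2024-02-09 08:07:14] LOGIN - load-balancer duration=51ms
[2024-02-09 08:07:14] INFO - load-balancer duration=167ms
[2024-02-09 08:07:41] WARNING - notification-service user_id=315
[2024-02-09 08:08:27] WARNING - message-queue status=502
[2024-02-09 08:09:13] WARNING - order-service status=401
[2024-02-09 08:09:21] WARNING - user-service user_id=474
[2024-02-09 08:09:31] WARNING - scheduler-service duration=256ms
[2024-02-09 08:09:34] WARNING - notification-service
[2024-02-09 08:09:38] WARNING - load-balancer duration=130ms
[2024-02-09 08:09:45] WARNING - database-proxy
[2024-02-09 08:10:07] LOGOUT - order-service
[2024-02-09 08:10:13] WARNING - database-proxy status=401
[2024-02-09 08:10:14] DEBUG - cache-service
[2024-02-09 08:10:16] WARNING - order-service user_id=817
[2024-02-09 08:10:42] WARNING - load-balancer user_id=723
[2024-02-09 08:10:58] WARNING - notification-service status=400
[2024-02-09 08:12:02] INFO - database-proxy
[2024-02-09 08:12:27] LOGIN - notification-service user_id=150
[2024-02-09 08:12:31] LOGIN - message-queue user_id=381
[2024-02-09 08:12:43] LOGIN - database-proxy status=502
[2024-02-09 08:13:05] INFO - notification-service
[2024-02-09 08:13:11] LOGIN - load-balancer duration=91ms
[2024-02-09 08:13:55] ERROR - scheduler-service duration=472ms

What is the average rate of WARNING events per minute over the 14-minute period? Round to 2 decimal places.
1.21

To calculate the rate:

1. Count total WARNING events: 17
2. Total time period: 14 minutes
3. Rate = 17 / 14 = 1.21 events per minute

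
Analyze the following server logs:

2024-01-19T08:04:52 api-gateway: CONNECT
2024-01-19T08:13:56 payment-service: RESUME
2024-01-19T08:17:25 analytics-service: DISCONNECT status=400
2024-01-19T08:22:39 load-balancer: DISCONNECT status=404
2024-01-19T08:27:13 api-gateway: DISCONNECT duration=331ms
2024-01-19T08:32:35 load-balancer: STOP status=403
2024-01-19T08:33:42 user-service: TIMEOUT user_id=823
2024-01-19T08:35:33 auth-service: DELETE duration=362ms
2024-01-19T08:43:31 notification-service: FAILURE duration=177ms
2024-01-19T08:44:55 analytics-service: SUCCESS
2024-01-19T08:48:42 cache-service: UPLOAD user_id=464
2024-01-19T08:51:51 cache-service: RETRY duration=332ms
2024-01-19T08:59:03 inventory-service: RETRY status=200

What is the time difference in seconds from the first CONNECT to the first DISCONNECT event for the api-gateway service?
1341

To find the time between events:

1. Locate the first CONNECT event for api-gateway: 2024-01-19T08:04:52
2. Locate the first DISCONNECT event for api-gateway: 2024-01-19T08:27:13
3. Calculate the difference: 2024-01-19T08:27:13 - 2024-01-19T08:04:52 = 1341 seconds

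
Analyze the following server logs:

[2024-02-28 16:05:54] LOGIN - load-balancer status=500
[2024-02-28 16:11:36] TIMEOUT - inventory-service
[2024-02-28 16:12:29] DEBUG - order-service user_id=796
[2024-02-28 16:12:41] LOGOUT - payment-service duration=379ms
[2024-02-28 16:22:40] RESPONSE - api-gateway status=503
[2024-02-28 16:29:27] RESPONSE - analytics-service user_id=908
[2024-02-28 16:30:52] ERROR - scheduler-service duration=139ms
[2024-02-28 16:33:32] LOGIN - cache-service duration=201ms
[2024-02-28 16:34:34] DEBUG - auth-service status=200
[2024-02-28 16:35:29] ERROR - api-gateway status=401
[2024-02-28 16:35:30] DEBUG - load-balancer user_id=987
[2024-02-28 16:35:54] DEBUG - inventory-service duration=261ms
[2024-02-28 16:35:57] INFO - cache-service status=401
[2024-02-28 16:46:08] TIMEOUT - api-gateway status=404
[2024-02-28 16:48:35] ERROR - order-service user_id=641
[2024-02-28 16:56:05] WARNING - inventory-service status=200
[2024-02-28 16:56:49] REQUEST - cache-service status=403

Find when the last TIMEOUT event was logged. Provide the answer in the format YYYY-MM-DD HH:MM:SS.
2024-02-28 16:46:08

To find the last event:

1. Filter for all TIMEOUT events
2. Sort by timestamp
3. Select the last one
4. Timestamp: 2024-02-28 16:46:08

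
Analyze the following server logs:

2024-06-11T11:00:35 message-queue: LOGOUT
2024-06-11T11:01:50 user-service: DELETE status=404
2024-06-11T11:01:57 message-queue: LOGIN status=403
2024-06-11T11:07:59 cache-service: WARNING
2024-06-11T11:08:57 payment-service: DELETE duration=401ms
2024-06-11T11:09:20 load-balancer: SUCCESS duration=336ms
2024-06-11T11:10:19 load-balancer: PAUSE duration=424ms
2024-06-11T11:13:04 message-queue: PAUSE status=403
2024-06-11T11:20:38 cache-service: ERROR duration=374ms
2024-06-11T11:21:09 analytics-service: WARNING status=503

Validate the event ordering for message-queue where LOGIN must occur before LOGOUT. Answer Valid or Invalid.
Invalid

To validate ordering:

1. Required order: LOGIN → LOGOUT
2. Rule: LOGIN must occur before LOGOUT
3. Check actual order of events for message-queue
4. Result: Invalid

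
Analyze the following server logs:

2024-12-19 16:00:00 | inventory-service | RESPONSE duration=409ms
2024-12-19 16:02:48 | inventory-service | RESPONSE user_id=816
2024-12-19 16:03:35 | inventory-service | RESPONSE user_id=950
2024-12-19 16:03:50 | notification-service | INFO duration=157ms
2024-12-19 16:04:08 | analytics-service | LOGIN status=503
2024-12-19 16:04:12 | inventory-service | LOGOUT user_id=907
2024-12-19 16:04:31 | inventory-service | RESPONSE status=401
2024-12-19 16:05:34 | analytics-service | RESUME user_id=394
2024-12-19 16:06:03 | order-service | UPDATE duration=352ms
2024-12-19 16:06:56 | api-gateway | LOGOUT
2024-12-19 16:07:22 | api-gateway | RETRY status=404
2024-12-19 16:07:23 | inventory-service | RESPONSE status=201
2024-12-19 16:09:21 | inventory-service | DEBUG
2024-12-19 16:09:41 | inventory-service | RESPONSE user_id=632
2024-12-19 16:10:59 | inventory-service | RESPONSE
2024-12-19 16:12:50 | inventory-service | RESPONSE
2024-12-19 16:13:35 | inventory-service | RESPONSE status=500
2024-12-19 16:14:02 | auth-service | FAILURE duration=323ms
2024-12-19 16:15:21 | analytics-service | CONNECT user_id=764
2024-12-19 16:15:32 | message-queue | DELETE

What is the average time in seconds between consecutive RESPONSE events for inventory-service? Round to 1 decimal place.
101.9

To calculate average interval:

1. Find all RESPONSE events for inventory-service in order
2. Calculate time gaps between consecutive events
3. Compute mean of gaps: 815 / 8 = 101.9 seconds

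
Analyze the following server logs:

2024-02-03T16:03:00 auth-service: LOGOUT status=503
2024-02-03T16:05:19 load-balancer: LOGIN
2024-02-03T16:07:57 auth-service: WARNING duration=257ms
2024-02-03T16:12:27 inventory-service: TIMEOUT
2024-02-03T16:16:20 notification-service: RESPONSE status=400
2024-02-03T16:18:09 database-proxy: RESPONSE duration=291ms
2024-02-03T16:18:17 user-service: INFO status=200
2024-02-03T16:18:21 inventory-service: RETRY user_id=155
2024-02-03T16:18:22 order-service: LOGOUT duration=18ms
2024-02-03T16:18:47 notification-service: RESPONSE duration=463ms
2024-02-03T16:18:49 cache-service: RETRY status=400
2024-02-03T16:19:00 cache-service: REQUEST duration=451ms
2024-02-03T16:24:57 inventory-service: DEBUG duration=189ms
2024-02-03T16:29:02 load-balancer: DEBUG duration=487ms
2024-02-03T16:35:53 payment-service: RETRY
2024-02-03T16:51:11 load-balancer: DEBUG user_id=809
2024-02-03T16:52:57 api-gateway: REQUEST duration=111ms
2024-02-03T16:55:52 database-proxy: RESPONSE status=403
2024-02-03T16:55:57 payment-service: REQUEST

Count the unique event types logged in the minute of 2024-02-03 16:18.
4

To count unique event types:

1. Filter events in the minute starting at 2024-02-03 16:18
2. Extract event types from matching entries
3. Count unique types: 4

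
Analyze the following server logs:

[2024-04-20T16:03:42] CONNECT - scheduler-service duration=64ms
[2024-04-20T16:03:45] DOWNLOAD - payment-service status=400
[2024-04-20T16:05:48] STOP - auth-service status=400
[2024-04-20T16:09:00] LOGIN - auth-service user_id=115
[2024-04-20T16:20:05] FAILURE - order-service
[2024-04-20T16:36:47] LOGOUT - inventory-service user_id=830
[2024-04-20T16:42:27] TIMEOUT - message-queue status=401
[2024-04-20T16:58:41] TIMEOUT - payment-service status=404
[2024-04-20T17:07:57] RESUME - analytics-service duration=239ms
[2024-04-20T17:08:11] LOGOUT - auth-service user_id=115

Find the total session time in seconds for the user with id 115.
3551

To calculate session duration:

1. Find LOGIN event for user_id=115: 2024-04-20T16:09:00
2. Find LOGOUT event for user_id=115: 2024-04-20T17:08:11
3. Session duration: 2024-04-20T17:08:11 - 2024-04-20T16:09:00 = 3551 seconds (59 minutes)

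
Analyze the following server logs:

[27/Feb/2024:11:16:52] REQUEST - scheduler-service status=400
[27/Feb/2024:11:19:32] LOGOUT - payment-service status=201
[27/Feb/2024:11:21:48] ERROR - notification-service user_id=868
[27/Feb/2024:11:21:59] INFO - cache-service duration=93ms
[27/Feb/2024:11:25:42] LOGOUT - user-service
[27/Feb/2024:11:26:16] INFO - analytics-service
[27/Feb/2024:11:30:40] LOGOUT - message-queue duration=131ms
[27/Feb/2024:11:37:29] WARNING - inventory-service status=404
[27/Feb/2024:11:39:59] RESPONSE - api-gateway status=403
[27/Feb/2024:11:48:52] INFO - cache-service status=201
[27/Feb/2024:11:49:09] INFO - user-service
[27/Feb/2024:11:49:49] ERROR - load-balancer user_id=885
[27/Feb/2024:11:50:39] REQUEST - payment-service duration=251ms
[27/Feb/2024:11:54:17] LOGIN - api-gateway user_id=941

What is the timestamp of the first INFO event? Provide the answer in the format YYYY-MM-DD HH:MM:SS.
2024-02-27 11:21:59

To find the first event:

1. Filter for all INFO events
2. Sort by timestamp
3. Select the first one
4. Timestamp: 2024-02-27 11:21:59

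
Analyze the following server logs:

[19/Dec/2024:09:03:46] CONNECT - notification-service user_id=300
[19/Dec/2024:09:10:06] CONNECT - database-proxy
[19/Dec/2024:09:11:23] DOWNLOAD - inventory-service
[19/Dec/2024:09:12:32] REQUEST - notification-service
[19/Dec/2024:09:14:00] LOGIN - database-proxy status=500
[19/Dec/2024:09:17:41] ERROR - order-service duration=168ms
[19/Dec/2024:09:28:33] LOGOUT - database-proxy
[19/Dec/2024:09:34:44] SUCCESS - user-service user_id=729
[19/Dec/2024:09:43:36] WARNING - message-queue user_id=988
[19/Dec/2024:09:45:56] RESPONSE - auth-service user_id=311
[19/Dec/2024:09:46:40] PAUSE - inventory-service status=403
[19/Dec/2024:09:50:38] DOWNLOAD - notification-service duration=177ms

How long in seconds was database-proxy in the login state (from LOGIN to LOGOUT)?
873

To calculate state duration:

1. Find LOGIN event for database-proxy: 19/Dec/2024:09:14:00
2. Find LOGOUT event for database-proxy: 19/Dec/2024:09:28:33
3. Calculate duration: 19/Dec/2024:09:28:33 - 19/Dec/2024:09:14:00 = 873 seconds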